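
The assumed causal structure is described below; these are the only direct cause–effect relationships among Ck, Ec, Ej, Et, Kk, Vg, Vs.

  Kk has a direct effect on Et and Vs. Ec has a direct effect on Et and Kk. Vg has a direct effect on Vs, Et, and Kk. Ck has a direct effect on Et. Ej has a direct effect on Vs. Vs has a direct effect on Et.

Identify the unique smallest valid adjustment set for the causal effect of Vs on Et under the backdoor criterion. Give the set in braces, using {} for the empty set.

{Kk, Vg}

Variables eligible for adjustment (non-descendants of Vs, excluding Vs and Et): {Ck, Ec, Ej, Kk, Vg}.
Backdoor paths from Vs to Et:
  P1: Vs <- Vg -> Kk <- Ec -> Et
  P2: Vs <- Vg -> Kk -> Et
  P3: Vs <- Vg -> Et
  P4: Vs <- Kk <- Ec -> Et
  P5: Vs <- Kk <- Vg -> Et
  P6: Vs <- Kk -> Et
The empty set is not sufficient: P2 (Vs <- Vg -> Kk -> Et) has no collider blocking it and no conditioned non-collider, so it is open.
Try {Kk, Vg}:
  P1: blocked at fork node Vg ∈ conditioning set.
  P2: blocked at fork node Vg ∈ conditioning set.
  P3: blocked at fork node Vg ∈ conditioning set.
  P4: blocked at chain node Kk ∈ conditioning set.
  P5: blocked at chain node Kk ∈ conditioning set.
  P6: blocked at fork node Kk ∈ conditioning set.
{Kk, Vg} contains no descendant of Vs and blocks every backdoor path.
Every element of {Kk, Vg} is needed (dropping Kk leaves P4 open; dropping Vg leaves P1 open), so no proper subset is valid.
Among all size-2 subsets of the eligible variables, only {Kk, Vg} blocks every backdoor path, so it is the unique smallest valid adjustment set.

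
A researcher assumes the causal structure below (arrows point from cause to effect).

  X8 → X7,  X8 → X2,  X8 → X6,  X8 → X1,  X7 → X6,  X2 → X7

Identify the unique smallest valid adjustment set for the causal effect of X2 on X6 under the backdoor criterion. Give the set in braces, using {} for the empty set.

Variables eligible for adjustment (non-descendants of X2, excluding X2 and X6): {X1, X8}.
Backdoor paths from X2 to X6:
  P1: X2 <- X8 -> X7 -> X6
  P2: X2 <- X8 -> X6
The empty set is not sufficient: P1 (X2 <- X8 -> X7 -> X6) has no collider blocking it and no conditioned non-collider, so it is open.
Try {X8}:
  P1: blocked at fork node X8 ∈ conditioning set.
  P2: blocked at fork node X8 ∈ conditioning set.
{X8} contains no descendant of X2 and blocks every backdoor path.
No other singleton works — e.g. {X1} leaves P1 open — so {X8} is the unique smallest valid adjustment set.

{X8}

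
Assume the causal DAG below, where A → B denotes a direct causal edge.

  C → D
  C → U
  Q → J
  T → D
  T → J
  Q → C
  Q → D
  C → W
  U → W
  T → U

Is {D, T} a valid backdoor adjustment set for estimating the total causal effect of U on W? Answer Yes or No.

Backdoor paths from U to W (paths whose first edge points into U):
  P1: U <- C -> W
  P2: U <- T -> J <- Q -> C -> W
  P3: U <- T -> J <- Q -> D <- C -> W
  P4: U <- T -> D <- Q -> C -> W
  P5: U <- T -> D <- C -> W
Condition 1 (no descendant of U in the set): holds — descendants of U are {W}; none are in {D, T}.
Condition 2 (every backdoor path blocked by {D, T}):
  P1: open — no interior node is in the conditioning set.
  P2: blocked at fork node T ∈ conditioning set.
  P3: blocked at fork node T ∈ conditioning set.
  P4: blocked at fork node T ∈ conditioning set.
  P5: blocked at fork node T ∈ conditioning set.
{D, T} does not satisfy the backdoor criterion.

No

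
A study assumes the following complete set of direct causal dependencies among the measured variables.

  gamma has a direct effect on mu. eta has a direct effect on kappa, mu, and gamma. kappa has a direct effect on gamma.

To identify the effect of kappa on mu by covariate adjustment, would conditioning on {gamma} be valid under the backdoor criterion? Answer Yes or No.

Backdoor paths from kappa to mu (paths whose first edge points into kappa):
  P1: kappa <- eta -> gamma -> mu
  P2: kappa <- eta -> mu
Condition 1 (no descendant of kappa in the set): FAILS — gamma is a descendant of kappa.
Condition 2 (every backdoor path blocked by {gamma}):
  P1: blocked at chain node gamma ∈ conditioning set.
  P2: open — no interior node is in the conditioning set.
{gamma} does not satisfy the backdoor criterion.

No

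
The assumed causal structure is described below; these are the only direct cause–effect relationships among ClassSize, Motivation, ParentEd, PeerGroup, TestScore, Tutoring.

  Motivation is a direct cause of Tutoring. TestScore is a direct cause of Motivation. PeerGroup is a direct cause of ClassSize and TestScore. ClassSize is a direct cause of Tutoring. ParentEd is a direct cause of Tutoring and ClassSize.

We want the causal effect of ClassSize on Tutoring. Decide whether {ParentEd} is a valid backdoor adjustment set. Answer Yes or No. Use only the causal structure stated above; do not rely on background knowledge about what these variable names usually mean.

Backdoor paths from ClassSize to Tutoring (paths whose first edge points into ClassSize):
  P1: ClassSize <- PeerGroup -> TestScore -> Motivation -> Tutoring
  P2: ClassSize <- ParentEd -> Tutoring
Condition 1 (no descendant of ClassSize in the set): holds — descendants of ClassSize are {Tutoring}; none are in {ParentEd}.
Condition 2 (every backdoor path blocked by {ParentEd}):
  P1: open — no interior node is in the conditioning set.
  P2: blocked at fork node ParentEd ∈ conditioning set.
{ParentEd} does not satisfy the backdoor criterion.

No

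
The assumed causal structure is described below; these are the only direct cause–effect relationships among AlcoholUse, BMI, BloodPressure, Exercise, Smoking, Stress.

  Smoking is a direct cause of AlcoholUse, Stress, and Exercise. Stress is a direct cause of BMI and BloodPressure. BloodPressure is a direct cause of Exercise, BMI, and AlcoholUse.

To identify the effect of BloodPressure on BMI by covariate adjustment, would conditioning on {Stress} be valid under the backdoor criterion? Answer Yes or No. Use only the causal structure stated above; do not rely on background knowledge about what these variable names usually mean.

Backdoor paths from BloodPressure to BMI (paths whose first edge points into BloodPressure):
  P1: BloodPressure <- Stress -> BMI
Condition 1 (no descendant of BloodPressure in the set): holds — descendants of BloodPressure are {AlcoholUse, BMI, Exercise}; none are in {Stress}.
Condition 2 (every backdoor path blocked by {Stress}):
  P1: blocked at fork node Stress ∈ conditioning set.
{Stress} satisfies the backdoor criterion.

Yes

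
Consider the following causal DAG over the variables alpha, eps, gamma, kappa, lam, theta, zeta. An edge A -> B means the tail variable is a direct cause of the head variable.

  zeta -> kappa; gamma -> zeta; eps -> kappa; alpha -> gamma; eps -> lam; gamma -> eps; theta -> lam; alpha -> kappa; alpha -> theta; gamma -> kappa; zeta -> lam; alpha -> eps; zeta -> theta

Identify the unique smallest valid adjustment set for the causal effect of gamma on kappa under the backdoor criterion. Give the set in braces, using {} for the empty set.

Variables eligible for adjustment (non-descendants of gamma, excluding gamma and kappa): {alpha}.
Backdoor paths from gamma to kappa:
  P1: gamma <- alpha -> theta <- zeta -> kappa
  P2: gamma <- alpha -> theta <- zeta -> lam <- eps -> kappa
  P3: gamma <- alpha -> theta -> lam <- zeta -> kappa
  P4: gamma <- alpha -> theta -> lam <- eps -> kappa
  P5: gamma <- alpha -> eps -> kappa
  P6: gamma <- alpha -> eps -> lam <- zeta -> kappa
  P7: gamma <- alpha -> eps -> lam <- theta <- zeta -> kappa
  P8: gamma <- alpha -> kappa
The empty set is not sufficient: P5 (gamma <- alpha -> eps -> kappa) has no collider blocking it and no conditioned non-collider, so it is open.
Try {alpha}:
  P1: blocked at fork node alpha ∈ conditioning set.
  P2: blocked at fork node alpha ∈ conditioning set.
  P3: blocked at fork node alpha ∈ conditioning set.
  P4: blocked at fork node alpha ∈ conditioning set.
  P5: blocked at fork node alpha ∈ conditioning set.
  P6: blocked at fork node alpha ∈ conditioning set.
  P7: blocked at fork node alpha ∈ conditioning set.
  P8: blocked at fork node alpha ∈ conditioning set.
{alpha} contains no descendant of gamma and blocks every backdoor path.
{alpha} is the unique smallest valid adjustment set.

{alpha}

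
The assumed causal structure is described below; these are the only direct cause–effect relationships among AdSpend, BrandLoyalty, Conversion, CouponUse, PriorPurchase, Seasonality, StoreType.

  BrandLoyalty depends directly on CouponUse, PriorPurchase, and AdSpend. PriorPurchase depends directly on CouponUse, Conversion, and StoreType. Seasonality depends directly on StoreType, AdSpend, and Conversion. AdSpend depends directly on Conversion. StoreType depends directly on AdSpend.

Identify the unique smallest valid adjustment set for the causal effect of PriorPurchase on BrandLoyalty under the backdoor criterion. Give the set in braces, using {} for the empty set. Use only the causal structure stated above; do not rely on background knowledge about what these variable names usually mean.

{AdSpend, CouponUse}

Variables eligible for adjustment (non-descendants of PriorPurchase, excluding PriorPurchase and BrandLoyalty): {AdSpend, Conversion, CouponUse, Seasonality, StoreType}.
Backdoor paths from PriorPurchase to BrandLoyalty:
  P1: PriorPurchase <- Conversion -> AdSpend -> BrandLoyalty
  P2: PriorPurchase <- Conversion -> Seasonality <- AdSpend -> BrandLoyalty
  P3: PriorPurchase <- Conversion -> Seasonality <- StoreType <- AdSpend -> BrandLoyalty
  P4: PriorPurchase <- CouponUse -> BrandLoyalty
  P5: PriorPurchase <- StoreType <- AdSpend -> BrandLoyalty
  P6: PriorPurchase <- StoreType -> Seasonality <- Conversion -> AdSpend -> BrandLoyalty
  P7: PriorPurchase <- StoreType -> Seasonality <- AdSpend -> BrandLoyalty
The empty set is not sufficient: P1 (PriorPurchase <- Conversion -> AdSpend -> BrandLoyalty) has no collider blocking it and no conditioned non-collider, so it is open.
Try {AdSpend, CouponUse}:
  P1: blocked at chain node AdSpend ∈ conditioning set.
  P2: blocked at collider Seasonality (neither it nor any descendant is in the conditioning set).
  P3: blocked at collider Seasonality (neither it nor any descendant is in the conditioning set).
  P4: blocked at fork node CouponUse ∈ conditioning set.
  P5: blocked at fork node AdSpend ∈ conditioning set.
  P6: blocked at collider Seasonality (neither it nor any descendant is in the conditioning set).
  P7: blocked at collider Seasonality (neither it nor any descendant is in the conditioning set).
{AdSpend, CouponUse} contains no descendant of PriorPurchase and blocks every backdoor path.
Every element of {AdSpend, CouponUse} is needed (dropping AdSpend leaves P1 open; dropping CouponUse leaves P4 open), so no proper subset is valid.
Among all size-2 subsets of the eligible variables, only {AdSpend, CouponUse} blocks every backdoor path, so it is the unique smallest valid adjustment set.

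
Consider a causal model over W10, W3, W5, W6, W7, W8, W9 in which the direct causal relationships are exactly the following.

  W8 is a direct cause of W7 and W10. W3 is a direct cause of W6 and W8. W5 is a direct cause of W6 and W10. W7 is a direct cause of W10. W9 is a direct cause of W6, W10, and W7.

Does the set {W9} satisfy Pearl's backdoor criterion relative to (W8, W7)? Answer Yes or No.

Backdoor paths from W8 to W7 (paths whose first edge points into W8):
  P1: W8 <- W3 -> W6 <- W9 -> W7
  P2: W8 <- W3 -> W6 <- W9 -> W10 <- W7
  P3: W8 <- W3 -> W6 <- W5 -> W10 <- W9 -> W7
  P4: W8 <- W3 -> W6 <- W5 -> W10 <- W7
Condition 1 (no descendant of W8 in the set): holds — descendants of W8 are {W10, W7}; none are in {W9}.
Condition 2 (every backdoor path blocked by {W9}):
  P1: blocked at collider W6 (neither it nor any descendant is in the conditioning set).
  P2: blocked at collider W6 (neither it nor any descendant is in the conditioning set).
  P3: blocked at collider W6 (neither it nor any descendant is in the conditioning set).
  P4: blocked at collider W6 (neither it nor any descendant is in the conditioning set).
{W9} satisfies the backdoor criterion.

Yes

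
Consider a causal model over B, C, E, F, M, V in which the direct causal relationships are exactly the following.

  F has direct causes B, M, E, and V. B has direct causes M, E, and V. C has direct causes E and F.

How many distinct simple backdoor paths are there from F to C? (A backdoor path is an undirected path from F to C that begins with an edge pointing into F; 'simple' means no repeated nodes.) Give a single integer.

4

A backdoor path from F to C is any simple undirected path whose first edge points into F (i.e. leaves F via a parent).
Parents of F: {B, E, M, V}.
Enumerating:
  P1: F <- M -> B <- E -> C
  P2: F <- E -> C
  P3: F <- V -> B <- E -> C
  P4: F <- B <- E -> C
That exhausts the simple backdoor paths. Count: 4.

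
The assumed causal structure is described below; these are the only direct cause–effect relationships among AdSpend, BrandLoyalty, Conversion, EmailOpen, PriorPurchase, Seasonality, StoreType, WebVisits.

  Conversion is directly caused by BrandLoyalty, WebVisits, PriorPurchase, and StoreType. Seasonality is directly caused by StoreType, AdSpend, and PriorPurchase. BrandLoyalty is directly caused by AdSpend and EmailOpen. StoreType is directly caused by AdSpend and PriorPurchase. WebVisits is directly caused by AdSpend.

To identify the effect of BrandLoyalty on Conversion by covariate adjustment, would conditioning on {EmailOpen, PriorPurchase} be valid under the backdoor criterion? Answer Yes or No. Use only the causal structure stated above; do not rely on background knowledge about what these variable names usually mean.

No

Backdoor paths from BrandLoyalty to Conversion (paths whose first edge points into BrandLoyalty):
  P1: BrandLoyalty <- AdSpend -> StoreType <- PriorPurchase -> Conversion
  P2: BrandLoyalty <- AdSpend -> StoreType -> Conversion
  P3: BrandLoyalty <- AdSpend -> StoreType -> Seasonality <- PriorPurchase -> Conversion
  P4: BrandLoyalty <- AdSpend -> WebVisits -> Conversion
  P5: BrandLoyalty <- AdSpend -> Seasonality <- PriorPurchase -> StoreType -> Conversion
  P6: BrandLoyalty <- AdSpend -> Seasonality <- PriorPurchase -> Conversion
  P7: BrandLoyalty <- AdSpend -> Seasonality <- StoreType <- PriorPurchase -> Conversion
  P8: BrandLoyalty <- AdSpend -> Seasonality <- StoreType -> Conversion
Condition 1 (no descendant of BrandLoyalty in the set): holds — descendants of BrandLoyalty are {Conversion}; none are in {EmailOpen, PriorPurchase}.
Condition 2 (every backdoor path blocked by {EmailOpen, PriorPurchase}):
  P1: blocked at collider StoreType (neither it nor any descendant is in the conditioning set).
  P2: open — no interior node is in the conditioning set.
  P3: blocked at collider Seasonality (neither it nor any descendant is in the conditioning set).
  P4: open — no interior node is in the conditioning set.
  P5: blocked at collider Seasonality (neither it nor any descendant is in the conditioning set).
  P6: blocked at collider Seasonality (neither it nor any descendant is in the conditioning set).
  P7: blocked at collider Seasonality (neither it nor any descendant is in the conditioning set).
  P8: blocked at collider Seasonality (neither it nor any descendant is in the conditioning set).
{EmailOpen, PriorPurchase} does not satisfy the backdoor criterion.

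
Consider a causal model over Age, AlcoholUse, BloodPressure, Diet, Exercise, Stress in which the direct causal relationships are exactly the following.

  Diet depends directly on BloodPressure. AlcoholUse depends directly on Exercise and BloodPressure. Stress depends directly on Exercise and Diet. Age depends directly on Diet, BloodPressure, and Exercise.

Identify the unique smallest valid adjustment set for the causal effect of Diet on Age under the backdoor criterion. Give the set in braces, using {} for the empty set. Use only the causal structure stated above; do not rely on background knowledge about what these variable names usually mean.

Variables eligible for adjustment (non-descendants of Diet, excluding Diet and Age): {AlcoholUse, BloodPressure, Exercise}.
Backdoor paths from Diet to Age:
  P1: Diet <- BloodPressure -> AlcoholUse <- Exercise -> Age
  P2: Diet <- BloodPressure -> Age
The empty set is not sufficient: P2 (Diet <- BloodPressure -> Age) has no collider blocking it and no conditioned non-collider, so it is open.
Try {BloodPressure}:
  P1: blocked at fork node BloodPressure ∈ conditioning set.
  P2: blocked at fork node BloodPressure ∈ conditioning set.
{BloodPressure} contains no descendant of Diet and blocks every backdoor path.
No other singleton works — e.g. {Exercise} leaves P2 open — so {BloodPressure} is the unique smallest valid adjustment set.

{BloodPressure}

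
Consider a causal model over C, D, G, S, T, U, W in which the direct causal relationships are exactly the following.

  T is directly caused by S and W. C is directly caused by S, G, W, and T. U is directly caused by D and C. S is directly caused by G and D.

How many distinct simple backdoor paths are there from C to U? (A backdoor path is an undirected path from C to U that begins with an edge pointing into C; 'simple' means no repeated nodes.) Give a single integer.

A backdoor path from C to U is any simple undirected path whose first edge points into C (i.e. leaves C via a parent).
Parents of C: {G, S, T, W}.
Enumerating:
  P1: C <- W -> T <- S <- D -> U
  P2: C <- G -> S <- D -> U
  P3: C <- S <- D -> U
  P4: C <- T <- S <- D -> U
That exhausts the simple backdoor paths. Count: 4.

4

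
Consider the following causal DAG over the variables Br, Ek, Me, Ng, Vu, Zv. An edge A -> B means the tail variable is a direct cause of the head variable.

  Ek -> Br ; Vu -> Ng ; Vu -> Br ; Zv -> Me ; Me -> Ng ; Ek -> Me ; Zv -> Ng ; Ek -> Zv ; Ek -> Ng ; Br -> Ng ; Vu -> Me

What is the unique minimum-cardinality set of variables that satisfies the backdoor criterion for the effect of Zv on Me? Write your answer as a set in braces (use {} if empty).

Variables eligible for adjustment (non-descendants of Zv, excluding Zv and Me): {Br, Ek, Vu}.
Backdoor paths from Zv to Me:
  P1: Zv <- Ek -> Br <- Vu -> Me
  P2: Zv <- Ek -> Br <- Vu -> Ng <- Me
  P3: Zv <- Ek -> Br -> Ng <- Vu -> Me
  P4: Zv <- Ek -> Br -> Ng <- Me
  P5: Zv <- Ek -> Me
  P6: Zv <- Ek -> Ng <- Vu -> Me
  P7: Zv <- Ek -> Ng <- Br <- Vu -> Me
  P8: Zv <- Ek -> Ng <- Me
The empty set is not sufficient: P5 (Zv <- Ek -> Me) has no collider blocking it and no conditioned non-collider, so it is open.
Try {Ek}:
  P1: blocked at fork node Ek ∈ conditioning set.
  P2: blocked at fork node Ek ∈ conditioning set.
  P3: blocked at fork node Ek ∈ conditioning set.
  P4: blocked at fork node Ek ∈ conditioning set.
  P5: blocked at fork node Ek ∈ conditioning set.
  P6: blocked at fork node Ek ∈ conditioning set.
  P7: blocked at fork node Ek ∈ conditioning set.
  P8: blocked at fork node Ek ∈ conditioning set.
{Ek} contains no descendant of Zv and blocks every backdoor path.
No other singleton works — e.g. {Vu} leaves P5 open — so {Ek} is the unique smallest valid adjustment set.

{Ek}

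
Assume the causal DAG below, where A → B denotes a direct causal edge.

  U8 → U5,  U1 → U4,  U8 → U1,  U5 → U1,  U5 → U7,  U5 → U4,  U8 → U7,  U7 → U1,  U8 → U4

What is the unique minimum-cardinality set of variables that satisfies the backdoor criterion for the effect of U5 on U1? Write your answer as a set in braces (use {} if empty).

Variables eligible for adjustment (non-descendants of U5, excluding U5 and U1): {U8}.
Backdoor paths from U5 to U1:
  P1: U5 <- U8 -> U7 -> U1
  P2: U5 <- U8 -> U1
  P3: U5 <- U8 -> U4 <- U1
The empty set is not sufficient: P1 (U5 <- U8 -> U7 -> U1) has no collider blocking it and no conditioned non-collider, so it is open.
Try {U8}:
  P1: blocked at fork node U8 ∈ conditioning set.
  P2: blocked at fork node U8 ∈ conditioning set.
  P3: blocked at fork node U8 ∈ conditioning set.
{U8} contains no descendant of U5 and blocks every backdoor path.
{U8} is the unique smallest valid adjustment set.

{U8}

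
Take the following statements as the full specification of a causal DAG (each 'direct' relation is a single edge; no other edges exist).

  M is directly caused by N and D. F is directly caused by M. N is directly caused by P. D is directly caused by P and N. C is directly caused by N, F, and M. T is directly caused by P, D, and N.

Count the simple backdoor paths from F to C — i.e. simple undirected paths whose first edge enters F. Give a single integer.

7

A backdoor path from F to C is any simple undirected path whose first edge points into F (i.e. leaves F via a parent).
Parents of F: {M}.
Enumerating:
  P1: F <- M <- N -> C
  P2: F <- M <- D <- P -> N -> C
  P3: F <- M <- D <- P -> T <- N -> C
  P4: F <- M <- D <- N -> C
  P5: F <- M <- D -> T <- P -> N -> C
  P6: F <- M <- D -> T <- N -> C
  P7: F <- M -> C
That exhausts the simple backdoor paths. Count: 7.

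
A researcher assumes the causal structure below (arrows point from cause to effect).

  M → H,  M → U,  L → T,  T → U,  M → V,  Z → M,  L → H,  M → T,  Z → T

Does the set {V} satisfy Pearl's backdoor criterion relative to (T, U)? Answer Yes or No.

Backdoor paths from T to U (paths whose first edge points into T):
  P1: T <- Z -> M -> U
  P2: T <- M -> U
  P3: T <- L -> H <- M -> U
Condition 1 (no descendant of T in the set): holds — descendants of T are {U}; none are in {V}.
Condition 2 (every backdoor path blocked by {V}):
  P1: open — no interior node is in the conditioning set.
  P2: open — no interior node is in the conditioning set.
  P3: blocked at collider H (neither it nor any descendant is in the conditioning set).
{V} does not satisfy the backdoor criterion.

No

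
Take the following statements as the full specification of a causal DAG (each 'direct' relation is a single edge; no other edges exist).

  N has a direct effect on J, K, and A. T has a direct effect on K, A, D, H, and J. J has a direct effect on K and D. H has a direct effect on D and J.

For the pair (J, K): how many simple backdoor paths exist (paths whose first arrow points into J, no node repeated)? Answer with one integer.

A backdoor path from J to K is any simple undirected path whose first edge points into J (i.e. leaves J via a parent).
Parents of J: {H, N, T}.
Enumerating:
  P1: J <- T -> A <- N -> K
  P2: J <- T -> K
  P3: J <- H <- T -> A <- N -> K
  P4: J <- H <- T -> K
  P5: J <- H -> D <- T -> A <- N -> K
  P6: J <- H -> D <- T -> K
  P7: J <- N -> A <- T -> K
  P8: J <- N -> K
That exhausts the simple backdoor paths. Count: 8.

8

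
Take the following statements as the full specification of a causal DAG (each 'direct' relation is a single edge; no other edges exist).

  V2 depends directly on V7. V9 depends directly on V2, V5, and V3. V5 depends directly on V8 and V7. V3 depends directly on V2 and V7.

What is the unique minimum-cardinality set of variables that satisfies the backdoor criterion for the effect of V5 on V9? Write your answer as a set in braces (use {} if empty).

Variables eligible for adjustment (non-descendants of V5, excluding V5 and V9): {V2, V3, V7, V8}.
Backdoor paths from V5 to V9:
  P1: V5 <- V7 -> V2 -> V3 -> V9
  P2: V5 <- V7 -> V2 -> V9
  P3: V5 <- V7 -> V3 <- V2 -> V9
  P4: V5 <- V7 -> V3 -> V9
The empty set is not sufficient: P1 (V5 <- V7 -> V2 -> V3 -> V9) has no collider blocking it and no conditioned non-collider, so it is open.
Try {V7}:
  P1: blocked at fork node V7 ∈ conditioning set.
  P2: blocked at fork node V7 ∈ conditioning set.
  P3: blocked at fork node V7 ∈ conditioning set.
  P4: blocked at fork node V7 ∈ conditioning set.
{V7} contains no descendant of V5 and blocks every backdoor path.
No other singleton works — e.g. {V8} leaves P1 open — so {V7} is the unique smallest valid adjustment set.

{V7}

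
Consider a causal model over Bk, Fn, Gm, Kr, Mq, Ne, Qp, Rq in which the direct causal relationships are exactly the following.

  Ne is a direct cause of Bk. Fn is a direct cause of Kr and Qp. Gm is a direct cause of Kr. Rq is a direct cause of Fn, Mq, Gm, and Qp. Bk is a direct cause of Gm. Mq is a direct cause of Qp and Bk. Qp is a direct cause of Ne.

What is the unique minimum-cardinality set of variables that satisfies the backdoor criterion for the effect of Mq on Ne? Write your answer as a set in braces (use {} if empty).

Variables eligible for adjustment (non-descendants of Mq, excluding Mq and Ne): {Fn, Rq}.
Backdoor paths from Mq to Ne:
  P1: Mq <- Rq -> Fn -> Qp -> Ne
  P2: Mq <- Rq -> Fn -> Kr <- Gm <- Bk <- Ne
  P3: Mq <- Rq -> Qp <- Fn -> Kr <- Gm <- Bk <- Ne
  P4: Mq <- Rq -> Qp -> Ne
  P5: Mq <- Rq -> Gm <- Bk <- Ne
  P6: Mq <- Rq -> Gm -> Kr <- Fn -> Qp -> Ne
The empty set is not sufficient: P1 (Mq <- Rq -> Fn -> Qp -> Ne) has no collider blocking it and no conditioned non-collider, so it is open.
Try {Rq}:
  P1: blocked at fork node Rq ∈ conditioning set.
  P2: blocked at fork node Rq ∈ conditioning set.
  P3: blocked at fork node Rq ∈ conditioning set.
  P4: blocked at fork node Rq ∈ conditioning set.
  P5: blocked at fork node Rq ∈ conditioning set.
  P6: blocked at fork node Rq ∈ conditioning set.
{Rq} contains no descendant of Mq and blocks every backdoor path.
No other singleton works — e.g. {Fn} leaves P4 open — so {Rq} is the unique smallest valid adjustment set.

{Rq}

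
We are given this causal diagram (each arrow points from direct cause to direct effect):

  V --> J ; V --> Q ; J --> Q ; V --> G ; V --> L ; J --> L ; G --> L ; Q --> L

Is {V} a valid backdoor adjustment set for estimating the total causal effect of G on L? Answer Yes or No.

Backdoor paths from G to L (paths whose first edge points into G):
  P1: G <- V -> J -> Q -> L
  P2: G <- V -> J -> L
  P3: G <- V -> Q <- J -> L
  P4: G <- V -> Q -> L
  P5: G <- V -> L
Condition 1 (no descendant of G in the set): holds — descendants of G are {L}; none are in {V}.
Condition 2 (every backdoor path blocked by {V}):
  P1: blocked at fork node V ∈ conditioning set.
  P2: blocked at fork node V ∈ conditioning set.
  P3: blocked at fork node V ∈ conditioning set.
  P4: blocked at fork node V ∈ conditioning set.
  P5: blocked at fork node V ∈ conditioning set.
{V} satisfies the backdoor criterion.

Yes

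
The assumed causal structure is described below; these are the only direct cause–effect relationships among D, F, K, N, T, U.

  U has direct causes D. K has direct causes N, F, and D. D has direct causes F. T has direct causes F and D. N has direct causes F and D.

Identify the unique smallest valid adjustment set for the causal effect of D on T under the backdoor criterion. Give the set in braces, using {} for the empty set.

{F}

Variables eligible for adjustment (non-descendants of D, excluding D and T): {F}.
Backdoor paths from D to T:
  P1: D <- F -> T
The empty set is not sufficient: P1 (D <- F -> T) has no collider blocking it and no conditioned non-collider, so it is open.
Try {F}:
  P1: blocked at fork node F ∈ conditioning set.
{F} contains no descendant of D and blocks every backdoor path.
{F} is the unique smallest valid adjustment set.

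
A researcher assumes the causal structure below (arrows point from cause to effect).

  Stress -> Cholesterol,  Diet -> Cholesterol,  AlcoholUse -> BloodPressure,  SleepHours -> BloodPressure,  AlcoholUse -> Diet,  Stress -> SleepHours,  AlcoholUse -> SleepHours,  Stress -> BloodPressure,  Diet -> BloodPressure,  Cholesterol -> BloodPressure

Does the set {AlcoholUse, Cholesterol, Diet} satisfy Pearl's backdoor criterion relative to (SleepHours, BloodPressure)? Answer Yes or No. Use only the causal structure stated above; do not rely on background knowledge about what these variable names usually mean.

Backdoor paths from SleepHours to BloodPressure (paths whose first edge points into SleepHours):
  P1: SleepHours <- AlcoholUse -> Diet -> Cholesterol <- Stress -> BloodPressure
  P2: SleepHours <- AlcoholUse -> Diet -> Cholesterol -> BloodPressure
  P3: SleepHours <- AlcoholUse -> Diet -> BloodPressure
  P4: SleepHours <- AlcoholUse -> BloodPressure
  P5: SleepHours <- Stress -> Cholesterol <- Diet <- AlcoholUse -> BloodPressure
  P6: SleepHours <- Stress -> Cholesterol <- Diet -> BloodPressure
  P7: SleepHours <- Stress -> Cholesterol -> BloodPressure
  P8: SleepHours <- Stress -> BloodPressure
Condition 1 (no descendant of SleepHours in the set): holds — descendants of SleepHours are {BloodPressure}; none are in {AlcoholUse, Cholesterol, Diet}.
Condition 2 (every backdoor path blocked by {AlcoholUse, Cholesterol, Diet}):
  P1: blocked at fork node AlcoholUse ∈ conditioning set.
  P2: blocked at fork node AlcoholUse ∈ conditioning set.
  P3: blocked at fork node AlcoholUse ∈ conditioning set.
  P4: blocked at fork node AlcoholUse ∈ conditioning set.
  P5: blocked at chain node Diet ∈ conditioning set.
  P6: blocked at fork node Diet ∈ conditioning set.
  P7: blocked at chain node Cholesterol ∈ conditioning set.
  P8: open — no interior node is in the conditioning set.
{AlcoholUse, Cholesterol, Diet} does not satisfy the backdoor criterion.

No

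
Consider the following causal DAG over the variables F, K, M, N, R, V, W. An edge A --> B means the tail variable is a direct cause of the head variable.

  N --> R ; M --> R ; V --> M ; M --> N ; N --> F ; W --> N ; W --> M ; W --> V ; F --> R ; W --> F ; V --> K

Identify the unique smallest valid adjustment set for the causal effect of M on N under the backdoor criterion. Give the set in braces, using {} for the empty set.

Variables eligible for adjustment (non-descendants of M, excluding M and N): {K, V, W}.
Backdoor paths from M to N:
  P1: M <- W -> N
  P2: M <- W -> F <- N
  P3: M <- W -> F -> R <- N
  P4: M <- V <- W -> N
  P5: M <- V <- W -> F <- N
  P6: M <- V <- W -> F -> R <- N
The empty set is not sufficient: P1 (M <- W -> N) has no collider blocking it and no conditioned non-collider, so it is open.
Try {W}:
  P1: blocked at fork node W ∈ conditioning set.
  P2: blocked at fork node W ∈ conditioning set.
  P3: blocked at fork node W ∈ conditioning set.
  P4: blocked at fork node W ∈ conditioning set.
  P5: blocked at fork node W ∈ conditioning set.
  P6: blocked at fork node W ∈ conditioning set.
{W} contains no descendant of M and blocks every backdoor path.
No other singleton works — e.g. {V} leaves P1 open — so {W} is the unique smallest valid adjustment set.

{W}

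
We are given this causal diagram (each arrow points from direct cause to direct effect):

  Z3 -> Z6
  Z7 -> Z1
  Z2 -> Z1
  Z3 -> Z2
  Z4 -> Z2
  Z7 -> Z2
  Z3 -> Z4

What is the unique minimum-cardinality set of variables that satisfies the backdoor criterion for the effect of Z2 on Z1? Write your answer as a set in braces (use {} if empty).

Variables eligible for adjustment (non-descendants of Z2, excluding Z2 and Z1): {Z3, Z4, Z6, Z7}.
Backdoor paths from Z2 to Z1:
  P1: Z2 <- Z7 -> Z1
The empty set is not sufficient: P1 (Z2 <- Z7 -> Z1) has no collider blocking it and no conditioned non-collider, so it is open.
Try {Z7}:
  P1: blocked at fork node Z7 ∈ conditioning set.
{Z7} contains no descendant of Z2 and blocks every backdoor path.
No other singleton works — e.g. {Z3} leaves P1 open — so {Z7} is the unique smallest valid adjustment set.

{Z7}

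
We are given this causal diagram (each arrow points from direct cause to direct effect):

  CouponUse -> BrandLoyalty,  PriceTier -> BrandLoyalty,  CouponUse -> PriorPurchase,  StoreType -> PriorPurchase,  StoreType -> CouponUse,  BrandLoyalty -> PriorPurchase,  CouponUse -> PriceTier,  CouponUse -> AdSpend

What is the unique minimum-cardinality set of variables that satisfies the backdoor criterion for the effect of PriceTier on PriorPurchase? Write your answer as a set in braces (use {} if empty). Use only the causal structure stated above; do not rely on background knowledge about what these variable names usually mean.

Variables eligible for adjustment (non-descendants of PriceTier, excluding PriceTier and PriorPurchase): {AdSpend, CouponUse, StoreType}.
Backdoor paths from PriceTier to PriorPurchase:
  P1: PriceTier <- CouponUse <- StoreType -> PriorPurchase
  P2: PriceTier <- CouponUse -> BrandLoyalty -> PriorPurchase
  P3: PriceTier <- CouponUse -> PriorPurchase
The empty set is not sufficient: P1 (PriceTier <- CouponUse <- StoreType -> PriorPurchase) has no collider blocking it and no conditioned non-collider, so it is open.
Try {CouponUse}:
  P1: blocked at chain node CouponUse ∈ conditioning set.
  P2: blocked at fork node CouponUse ∈ conditioning set.
  P3: blocked at fork node CouponUse ∈ conditioning set.
{CouponUse} contains no descendant of PriceTier and blocks every backdoor path.
No other singleton works — e.g. {StoreType} leaves P2 open — so {CouponUse} is the unique smallest valid adjustment set.

{CouponUse}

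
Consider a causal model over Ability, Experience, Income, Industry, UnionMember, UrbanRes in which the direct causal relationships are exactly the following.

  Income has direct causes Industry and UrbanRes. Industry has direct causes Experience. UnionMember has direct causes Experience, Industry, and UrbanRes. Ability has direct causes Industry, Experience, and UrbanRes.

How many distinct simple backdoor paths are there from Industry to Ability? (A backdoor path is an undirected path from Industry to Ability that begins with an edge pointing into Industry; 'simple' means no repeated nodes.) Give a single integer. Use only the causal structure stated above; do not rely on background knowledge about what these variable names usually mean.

A backdoor path from Industry to Ability is any simple undirected path whose first edge points into Industry (i.e. leaves Industry via a parent).
Parents of Industry: {Experience}.
Enumerating:
  P1: Industry <- Experience -> UnionMember <- UrbanRes -> Ability
  P2: Industry <- Experience -> Ability
That exhausts the simple backdoor paths. Count: 2.

2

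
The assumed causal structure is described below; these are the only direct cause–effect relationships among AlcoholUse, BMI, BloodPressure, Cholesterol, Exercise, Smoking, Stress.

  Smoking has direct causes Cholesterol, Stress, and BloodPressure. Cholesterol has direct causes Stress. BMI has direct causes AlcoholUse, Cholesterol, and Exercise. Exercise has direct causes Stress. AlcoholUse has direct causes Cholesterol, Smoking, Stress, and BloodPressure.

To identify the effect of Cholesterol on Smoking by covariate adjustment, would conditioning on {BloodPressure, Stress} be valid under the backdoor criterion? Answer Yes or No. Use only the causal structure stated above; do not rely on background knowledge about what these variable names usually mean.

Yes

Backdoor paths from Cholesterol to Smoking (paths whose first edge points into Cholesterol):
  P1: Cholesterol <- Stress -> Smoking
  P2: Cholesterol <- Stress -> AlcoholUse <- BloodPressure -> Smoking
  P3: Cholesterol <- Stress -> AlcoholUse <- Smoking
  P4: Cholesterol <- Stress -> Exercise -> BMI <- AlcoholUse <- BloodPressure -> Smoking
  P5: Cholesterol <- Stress -> Exercise -> BMI <- AlcoholUse <- Smoking
Condition 1 (no descendant of Cholesterol in the set): holds — descendants of Cholesterol are {AlcoholUse, BMI, Smoking}; none are in {BloodPressure, Stress}.
Condition 2 (every backdoor path blocked by {BloodPressure, Stress}):
  P1: blocked at fork node Stress ∈ conditioning set.
  P2: blocked at fork node Stress ∈ conditioning set.
  P3: blocked at fork node Stress ∈ conditioning set.
  P4: blocked at fork node Stress ∈ conditioning set.
  P5: blocked at fork node Stress ∈ conditioning set.
{BloodPressure, Stress} satisfies the backdoor criterion.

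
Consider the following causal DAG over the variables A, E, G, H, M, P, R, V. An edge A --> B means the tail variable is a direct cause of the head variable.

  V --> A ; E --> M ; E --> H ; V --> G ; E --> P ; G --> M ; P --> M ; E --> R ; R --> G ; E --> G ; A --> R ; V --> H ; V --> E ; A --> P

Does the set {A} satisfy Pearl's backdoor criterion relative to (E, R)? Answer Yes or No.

Yes

Backdoor paths from E to R (paths whose first edge points into E):
  P1: E <- V -> A -> P -> M <- G <- R
  P2: E <- V -> A -> R
  P3: E <- V -> G <- R
  P4: E <- V -> G -> M <- P <- A -> R
Condition 1 (no descendant of E in the set): holds — descendants of E are {G, H, M, P, R}; none are in {A}.
Condition 2 (every backdoor path blocked by {A}):
  P1: blocked at chain node A ∈ conditioning set.
  P2: blocked at chain node A ∈ conditioning set.
  P3: blocked at collider G (neither it nor any descendant is in the conditioning set).
  P4: blocked at collider M (neither it nor any descendant is in the conditioning set).
{A} satisfies the backdoor criterion.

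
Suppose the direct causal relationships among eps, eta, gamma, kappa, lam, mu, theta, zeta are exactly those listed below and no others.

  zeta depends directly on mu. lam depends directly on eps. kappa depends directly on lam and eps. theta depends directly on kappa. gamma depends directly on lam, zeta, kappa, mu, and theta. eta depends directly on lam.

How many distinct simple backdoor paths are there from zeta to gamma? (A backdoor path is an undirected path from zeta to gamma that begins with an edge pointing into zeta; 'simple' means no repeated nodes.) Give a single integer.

1

A backdoor path from zeta to gamma is any simple undirected path whose first edge points into zeta (i.e. leaves zeta via a parent).
Parents of zeta: {mu}.
Enumerating:
  P1: zeta <- mu -> gamma
That exhausts the simple backdoor paths. Count: 1.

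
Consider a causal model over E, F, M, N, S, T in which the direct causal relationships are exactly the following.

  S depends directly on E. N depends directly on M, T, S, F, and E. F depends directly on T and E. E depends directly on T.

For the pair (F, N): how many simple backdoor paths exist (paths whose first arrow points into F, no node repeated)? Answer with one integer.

6

A backdoor path from F to N is any simple undirected path whose first edge points into F (i.e. leaves F via a parent).
Parents of F: {E, T}.
Enumerating:
  P1: F <- T -> E -> S -> N
  P2: F <- T -> E -> N
  P3: F <- T -> N
  P4: F <- E <- T -> N
  P5: F <- E -> S -> N
  P6: F <- E -> N
That exhausts the simple backdoor paths. Count: 6.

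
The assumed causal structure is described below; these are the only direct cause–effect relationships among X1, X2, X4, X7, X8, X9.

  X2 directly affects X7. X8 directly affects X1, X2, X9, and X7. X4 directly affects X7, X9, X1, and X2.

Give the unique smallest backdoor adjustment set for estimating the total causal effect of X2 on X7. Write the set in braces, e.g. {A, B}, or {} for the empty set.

{X4, X8}

Variables eligible for adjustment (non-descendants of X2, excluding X2 and X7): {X1, X4, X8, X9}.
Backdoor paths from X2 to X7:
  P1: X2 <- X8 -> X9 <- X4 -> X7
  P2: X2 <- X8 -> X1 <- X4 -> X7
  P3: X2 <- X8 -> X7
  P4: X2 <- X4 -> X9 <- X8 -> X7
  P5: X2 <- X4 -> X1 <- X8 -> X7
  P6: X2 <- X4 -> X7
The empty set is not sufficient: P3 (X2 <- X8 -> X7) has no collider blocking it and no conditioned non-collider, so it is open.
Try {X4, X8}:
  P1: blocked at fork node X8 ∈ conditioning set.
  P2: blocked at fork node X8 ∈ conditioning set.
  P3: blocked at fork node X8 ∈ conditioning set.
  P4: blocked at fork node X4 ∈ conditioning set.
  P5: blocked at fork node X4 ∈ conditioning set.
  P6: blocked at fork node X4 ∈ conditioning set.
{X4, X8} contains no descendant of X2 and blocks every backdoor path.
Every element of {X4, X8} is needed (dropping X4 leaves P6 open; dropping X8 leaves P3 open), so no proper subset is valid.
Among all size-2 subsets of the eligible variables, only {X4, X8} blocks every backdoor path, so it is the unique smallest valid adjustment set.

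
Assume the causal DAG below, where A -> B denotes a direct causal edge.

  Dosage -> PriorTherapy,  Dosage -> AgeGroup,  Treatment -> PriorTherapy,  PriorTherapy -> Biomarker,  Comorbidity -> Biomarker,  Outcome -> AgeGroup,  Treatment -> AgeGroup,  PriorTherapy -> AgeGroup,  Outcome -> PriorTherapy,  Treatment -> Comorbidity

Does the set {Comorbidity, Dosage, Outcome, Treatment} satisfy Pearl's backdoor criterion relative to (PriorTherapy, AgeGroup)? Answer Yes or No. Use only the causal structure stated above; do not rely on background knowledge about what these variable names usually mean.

Yes

Backdoor paths from PriorTherapy to AgeGroup (paths whose first edge points into PriorTherapy):
  P1: PriorTherapy <- Treatment -> AgeGroup
  P2: PriorTherapy <- Dosage -> AgeGroup
  P3: PriorTherapy <- Outcome -> AgeGroup
Condition 1 (no descendant of PriorTherapy in the set): holds — descendants of PriorTherapy are {AgeGroup, Biomarker}; none are in {Comorbidity, Dosage, Outcome, Treatment}.
Condition 2 (every backdoor path blocked by {Comorbidity, Dosage, Outcome, Treatment}):
  P1: blocked at fork node Treatment ∈ conditioning set.
  P2: blocked at fork node Dosage ∈ conditioning set.
  P3: blocked at fork node Outcome ∈ conditioning set.
{Comorbidity, Dosage, Outcome, Treatment} satisfies the backdoor criterion.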